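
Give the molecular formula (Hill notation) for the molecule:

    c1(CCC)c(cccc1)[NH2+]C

Heavy atoms from the SMILES: 10 C, 1 N.
Implicit hydrogens by atom environment:
  4 × C (aromatic): 1 H each → 4
  2 × C: 3 H each → 6
  2 × C: 2 H each → 4
  2 × C (aromatic): no H
  1 × N (charge +1): 2 H
  Total hydrogens = 16.
Net charge +1.
Molecular formula: C10H16N+

C10H16N+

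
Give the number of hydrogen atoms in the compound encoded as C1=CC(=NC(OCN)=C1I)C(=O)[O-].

6

Hydrogens are implicit in SMILES; fill each atom to its normal valence:
  3 × C (aromatic): no H
  2 × C (aromatic): 1 H each → 2
  2 × O: no H
  1 × C: 2 H
  1 × C: no H
  1 × I: no H
  1 × N: 2 H
  1 × N (aromatic): no H
  1 × O (charge -1): no H
  Total hydrogens = 6.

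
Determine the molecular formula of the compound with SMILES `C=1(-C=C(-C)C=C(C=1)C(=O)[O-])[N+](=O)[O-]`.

Heavy atoms from the SMILES: 8 C, 1 N, 4 O.
Implicit hydrogens by atom environment:
  3 × C (aromatic): 1 H each → 3
  3 × C (aromatic): no H
  2 × O: no H
  2 × O (charge -1): no H
  1 × C: 3 H
  1 × C: no H
  1 × N (charge +1): no H
  Total hydrogens = 6.
Net charge -1.
Molecular formula: C8H6NO4-

C8H6NO4-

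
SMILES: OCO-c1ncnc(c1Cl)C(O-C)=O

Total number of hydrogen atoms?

7

Hydrogens are implicit in SMILES; fill each atom to its normal valence:
  3 × C (aromatic): no H
  3 × O: no H
  2 × N (aromatic): no H
  1 × C: 3 H
  1 × C: 2 H
  1 × C (aromatic): 1 H
  1 × C: no H
  1 × Cl: no H
  1 × O: 1 H
  Total hydrogens = 7.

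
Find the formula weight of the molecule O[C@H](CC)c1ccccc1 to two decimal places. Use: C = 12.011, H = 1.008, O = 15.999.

136.19

Molecular formula: C9H12O.
M = 9×12.011 + 12×1.008 + 1×15.999 = 136.19 g/mol.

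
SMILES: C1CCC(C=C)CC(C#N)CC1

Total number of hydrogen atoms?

17

Hydrogens are implicit in SMILES; fill each atom to its normal valence:
  7 × C: 2 H each → 14
  3 × C: 1 H each → 3
  1 × C: no H
  1 × N: no H
  Total hydrogens = 17.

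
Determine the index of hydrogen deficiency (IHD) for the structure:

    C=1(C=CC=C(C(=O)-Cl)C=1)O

Molecular formula from the SMILES: C7H5ClO2.
DoU = (2C + 2 + N − H − X)/2 = (2·7 + 2 + 0 − 5 − 1)/2 = 10/2 = 5.
(Structurally: 1 ring(s) + 4 π bond(s) = 5.)

5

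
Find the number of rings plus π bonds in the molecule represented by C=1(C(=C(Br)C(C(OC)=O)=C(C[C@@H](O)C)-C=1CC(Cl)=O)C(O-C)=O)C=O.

8

Molecular formula from the SMILES: C16H16BrClO7.
DoU = (2C + 2 + N − H − X)/2 = (2·16 + 2 + 0 − 16 − 2)/2 = 16/2 = 8.
(Structurally: 1 ring(s) + 7 π bond(s) = 8.)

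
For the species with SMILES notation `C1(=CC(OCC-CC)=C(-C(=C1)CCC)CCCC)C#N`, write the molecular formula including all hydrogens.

C18H27NO

Heavy atoms from the SMILES: 18 C, 1 N, 1 O.
Implicit hydrogens by atom environment:
  8 × C: 2 H each → 16
  4 × C (aromatic): no H
  3 × C: 3 H each → 9
  2 × C (aromatic): 1 H each → 2
  1 × C: no H
  1 × N: no H
  1 × O: no H
  Total hydrogens = 27.
Molecular formula: C18H27NO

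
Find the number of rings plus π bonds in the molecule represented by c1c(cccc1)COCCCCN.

Molecular formula from the SMILES: C11H17NO.
DoU = (2C + 2 + N − H − X)/2 = (2·11 + 2 + 1 − 17 − 0)/2 = 8/2 = 4.
(Structurally: 1 ring(s) + 3 π bond(s) = 4.)

4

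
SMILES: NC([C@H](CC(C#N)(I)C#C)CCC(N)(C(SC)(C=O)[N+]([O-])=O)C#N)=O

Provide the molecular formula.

Heavy atoms from the SMILES: 14 C, 1 I, 5 N, 4 O, 1 S.
Implicit hydrogens by atom environment:
  7 × C: no H
  3 × C: 2 H each → 6
  3 × C: 1 H each → 3
  3 × O: no H
  2 × N: 2 H each → 4
  2 × N: no H
  1 × C: 3 H
  1 × I: no H
  1 × N (charge +1): no H
  1 × O (charge -1): no H
  1 × S: no H
  Total hydrogens = 16.
Molecular formula: C14H16IN5O4S

C14H16IN5O4S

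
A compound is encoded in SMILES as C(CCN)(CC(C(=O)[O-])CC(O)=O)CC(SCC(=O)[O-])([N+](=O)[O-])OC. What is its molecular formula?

Heavy atoms from the SMILES: 13 C, 2 N, 9 O, 1 S.
Implicit hydrogens by atom environment:
  6 × C: 2 H each → 12
  5 × O: no H
  4 × C: no H
  3 × O (charge -1): no H
  2 × C: 1 H each → 2
  1 × C: 3 H
  1 × N: 2 H
  1 × N (charge +1): no H
  1 × O: 1 H
  1 × S: no H
  Total hydrogens = 20.
Net charge -2.
Molecular formula: [C13H20N2O9S]2-

[C13H20N2O9S]2-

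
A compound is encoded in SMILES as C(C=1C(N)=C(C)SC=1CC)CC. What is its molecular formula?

Heavy atoms from the SMILES: 10 C, 1 N, 1 S.
Implicit hydrogens by atom environment:
  4 × C (aromatic): no H
  3 × C: 3 H each → 9
  3 × C: 2 H each → 6
  1 × N: 2 H
  1 × S (aromatic): no H
  Total hydrogens = 17.
Molecular formula: C10H17NS

C10H17NS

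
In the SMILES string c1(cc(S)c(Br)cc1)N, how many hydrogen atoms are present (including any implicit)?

Hydrogens are implicit in SMILES; fill each atom to its normal valence:
  3 × C (aromatic): 1 H each → 3
  3 × C (aromatic): no H
  1 × Br: no H
  1 × N: 2 H
  1 × S: 1 H
  Total hydrogens = 6.

6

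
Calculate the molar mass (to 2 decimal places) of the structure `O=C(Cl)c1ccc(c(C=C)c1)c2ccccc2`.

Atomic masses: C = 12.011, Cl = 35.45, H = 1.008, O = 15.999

Molecular formula: C15H11ClO.
M = 15×12.011 + 1×35.45 + 11×1.008 + 1×15.999 = 242.70 g/mol.

242.70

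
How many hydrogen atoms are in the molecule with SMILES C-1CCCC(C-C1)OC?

16

Hydrogens are implicit in SMILES; fill each atom to its normal valence:
  6 × C: 2 H each → 12
  1 × C: 3 H
  1 × C: 1 H
  1 × O: no H
  Total hydrogens = 16.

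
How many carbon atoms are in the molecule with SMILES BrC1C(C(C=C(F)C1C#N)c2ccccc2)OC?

14

The symbol for carbon appears 14 times in the SMILES. Lowercase c denotes aromatic carbon and counts toward C.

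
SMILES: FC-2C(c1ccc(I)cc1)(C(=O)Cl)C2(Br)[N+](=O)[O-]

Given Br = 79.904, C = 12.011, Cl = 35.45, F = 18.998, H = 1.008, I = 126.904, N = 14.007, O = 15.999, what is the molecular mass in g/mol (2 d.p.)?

Molecular formula: C10H5BrClFINO3.
M = 1×79.904 + 10×12.011 + 1×35.45 + 1×18.998 + 5×1.008 + 1×126.904 + 1×14.007 + 3×15.999 = 448.41 g/mol.

448.41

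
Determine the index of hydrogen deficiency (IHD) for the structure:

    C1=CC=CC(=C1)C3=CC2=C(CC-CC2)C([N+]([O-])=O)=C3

10

Molecular formula from the SMILES: C16H15NO2.
DoU = (2C + 2 + N − H − X)/2 = (2·16 + 2 + 1 − 15 − 0)/2 = 20/2 = 10.
(Structurally: 3 ring(s) + 7 π bond(s) = 10.)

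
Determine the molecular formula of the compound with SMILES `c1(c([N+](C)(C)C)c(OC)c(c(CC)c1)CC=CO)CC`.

Heavy atoms from the SMILES: 17 C, 1 N, 2 O.
Implicit hydrogens by atom environment:
  6 × C: 3 H each → 18
  5 × C (aromatic): no H
  3 × C: 2 H each → 6
  2 × C: 1 H each → 2
  1 × C (aromatic): 1 H
  1 × N (charge +1): no H
  1 × O: 1 H
  1 × O: no H
  Total hydrogens = 28.
Net charge +1.
Molecular formula: C17H28NO2+

C17H28NO2+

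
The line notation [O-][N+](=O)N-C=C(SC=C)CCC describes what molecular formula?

Heavy atoms from the SMILES: 7 C, 2 N, 2 O, 1 S.
Implicit hydrogens by atom environment:
  3 × C: 2 H each → 6
  2 × C: 1 H each → 2
  1 × C: 3 H
  1 × C: no H
  1 × N: 1 H
  1 × N (charge +1): no H
  1 × O: no H
  1 × O (charge -1): no H
  1 × S: no H
  Total hydrogens = 12.
Molecular formula: C7H12N2O2S

C7H12N2O2S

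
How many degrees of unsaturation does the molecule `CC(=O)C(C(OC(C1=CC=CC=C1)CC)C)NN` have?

5

Molecular formula from the SMILES: C14H22N2O2.
DoU = (2C + 2 + N − H − X)/2 = (2·14 + 2 + 2 − 22 − 0)/2 = 10/2 = 5.
(Structurally: 1 ring(s) + 4 π bond(s) = 5.)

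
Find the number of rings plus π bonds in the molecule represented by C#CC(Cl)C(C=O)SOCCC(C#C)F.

5

Molecular formula from the SMILES: C10H10ClFO2S.
DoU = (2C + 2 + N − H − X)/2 = (2·10 + 2 + 0 − 10 − 2)/2 = 10/2 = 5.
(Structurally: 0 ring(s) + 5 π bond(s) = 5.)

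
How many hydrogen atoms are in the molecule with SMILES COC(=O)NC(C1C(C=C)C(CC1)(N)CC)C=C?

24

Hydrogens are implicit in SMILES; fill each atom to its normal valence:
  5 × C: 2 H each → 10
  5 × C: 1 H each → 5
  2 × C: 3 H each → 6
  2 × C: no H
  2 × O: no H
  1 × N: 2 H
  1 × N: 1 H
  Total hydrogens = 24.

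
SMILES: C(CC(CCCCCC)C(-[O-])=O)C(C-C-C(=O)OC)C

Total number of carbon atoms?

The symbol for carbon appears 16 times in the SMILES.

16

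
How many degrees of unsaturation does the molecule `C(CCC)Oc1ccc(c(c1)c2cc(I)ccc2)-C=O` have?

9

Molecular formula from the SMILES: C17H17IO2.
DoU = (2C + 2 + N − H − X)/2 = (2·17 + 2 + 0 − 17 − 1)/2 = 18/2 = 9.
(Structurally: 2 ring(s) + 7 π bond(s) = 9.)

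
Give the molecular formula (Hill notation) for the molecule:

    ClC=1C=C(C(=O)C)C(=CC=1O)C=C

C10H9ClO2

Heavy atoms from the SMILES: 10 C, 1 Cl, 2 O.
Implicit hydrogens by atom environment:
  4 × C (aromatic): no H
  2 × C (aromatic): 1 H each → 2
  1 × C: 3 H
  1 × C: 2 H
  1 × C: 1 H
  1 × C: no H
  1 × Cl: no H
  1 × O: 1 H
  1 × O: no H
  Total hydrogens = 9.
Molecular formula: C10H9ClO2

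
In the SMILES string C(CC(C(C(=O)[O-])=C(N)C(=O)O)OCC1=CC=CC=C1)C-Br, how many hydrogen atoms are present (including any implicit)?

Hydrogens are implicit in SMILES; fill each atom to its normal valence:
  5 × C (aromatic): 1 H each → 5
  4 × C: 2 H each → 8
  4 × C: no H
  3 × O: no H
  1 × Br: no H
  1 × C: 1 H
  1 × C (aromatic): no H
  1 × N: 2 H
  1 × O: 1 H
  1 × O (charge -1): no H
  Total hydrogens = 17.

17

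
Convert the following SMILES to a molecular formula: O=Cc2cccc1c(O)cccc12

C11H8O2

Heavy atoms from the SMILES: 11 C, 2 O.
Implicit hydrogens by atom environment:
  6 × C (aromatic): 1 H each → 6
  4 × C (aromatic): no H
  1 × C: 1 H
  1 × O: 1 H
  1 × O: no H
  Total hydrogens = 8.
Molecular formula: C11H8O2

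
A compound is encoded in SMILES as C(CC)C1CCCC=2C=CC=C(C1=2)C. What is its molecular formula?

C14H20

Heavy atoms from the SMILES: 14 C.
Implicit hydrogens by atom environment:
  5 × C: 2 H each → 10
  3 × C (aromatic): 1 H each → 3
  3 × C (aromatic): no H
  2 × C: 3 H each → 6
  1 × C: 1 H
  Total hydrogens = 20.
Molecular formula: C14H20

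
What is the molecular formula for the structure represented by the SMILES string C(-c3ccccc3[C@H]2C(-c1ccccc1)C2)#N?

Heavy atoms from the SMILES: 16 C, 1 N.
Implicit hydrogens by atom environment:
  9 × C (aromatic): 1 H each → 9
  3 × C (aromatic): no H
  2 × C: 1 H each → 2
  1 × C: 2 H
  1 × C: no H
  1 × N: no H
  Total hydrogens = 13.
Molecular formula: C16H13N

C16H13N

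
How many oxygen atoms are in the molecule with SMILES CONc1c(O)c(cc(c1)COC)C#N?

The symbol for oxygen appears 3 times in the SMILES.

3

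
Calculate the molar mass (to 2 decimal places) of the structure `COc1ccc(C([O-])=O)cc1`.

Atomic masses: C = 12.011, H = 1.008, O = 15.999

Molecular formula: C8H7O3-.
M = 8×12.011 + 7×1.008 + 3×15.999 = 151.14 g/mol.

151.14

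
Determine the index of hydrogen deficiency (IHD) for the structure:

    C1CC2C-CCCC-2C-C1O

2

Molecular formula from the SMILES: C10H18O.
DoU = (2C + 2 + N − H − X)/2 = (2·10 + 2 + 0 − 18 − 0)/2 = 4/2 = 2.
(Structurally: 2 ring(s) + 0 π bond(s) = 2.)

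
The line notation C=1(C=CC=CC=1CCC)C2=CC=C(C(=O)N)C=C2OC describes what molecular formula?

Heavy atoms from the SMILES: 17 C, 1 N, 2 O.
Implicit hydrogens by atom environment:
  7 × C (aromatic): 1 H each → 7
  5 × C (aromatic): no H
  2 × C: 3 H each → 6
  2 × C: 2 H each → 4
  2 × O: no H
  1 × C: no H
  1 × N: 2 H
  Total hydrogens = 19.
Molecular formula: C17H19NO2

C17H19NO2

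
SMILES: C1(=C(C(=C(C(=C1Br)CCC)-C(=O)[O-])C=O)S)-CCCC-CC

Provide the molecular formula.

C17H22BrO3S-

Heavy atoms from the SMILES: 1 Br, 17 C, 3 O, 1 S.
Implicit hydrogens by atom environment:
  7 × C: 2 H each → 14
  6 × C (aromatic): no H
  2 × C: 3 H each → 6
  2 × O: no H
  1 × Br: no H
  1 × C: 1 H
  1 × C: no H
  1 × O (charge -1): no H
  1 × S: 1 H
  Total hydrogens = 22.
Net charge -1.
Molecular formula: C17H22BrO3S-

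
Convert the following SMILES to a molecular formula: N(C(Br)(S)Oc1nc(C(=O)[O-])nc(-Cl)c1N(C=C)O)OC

Heavy atoms from the SMILES: 1 Br, 9 C, 1 Cl, 4 N, 5 O, 1 S.
Implicit hydrogens by atom environment:
  4 × C (aromatic): no H
  3 × O: no H
  2 × C: no H
  2 × N (aromatic): no H
  1 × Br: no H
  1 × C: 3 H
  1 × C: 2 H
  1 × C: 1 H
  1 × Cl: no H
  1 × N: 1 H
  1 × N: no H
  1 × O: 1 H
  1 × O (charge -1): no H
  1 × S: 1 H
  Total hydrogens = 9.
Net charge -1.
Molecular formula: C9H9BrClN4O5S-

C9H9BrClN4O5S-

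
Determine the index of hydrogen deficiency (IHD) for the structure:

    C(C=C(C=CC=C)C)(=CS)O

4

Molecular formula from the SMILES: C9H12OS.
DoU = (2C + 2 + N − H − X)/2 = (2·9 + 2 + 0 − 12 − 0)/2 = 8/2 = 4.
(Structurally: 0 ring(s) + 4 π bond(s) = 4.)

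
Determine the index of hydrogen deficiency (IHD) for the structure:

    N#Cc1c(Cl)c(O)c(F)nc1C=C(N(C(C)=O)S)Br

8

Molecular formula from the SMILES: C10H6BrClFN3O2S.
DoU = (2C + 2 + N − H − X)/2 = (2·10 + 2 + 3 − 6 − 3)/2 = 16/2 = 8.
(Structurally: 1 ring(s) + 7 π bond(s) = 8.)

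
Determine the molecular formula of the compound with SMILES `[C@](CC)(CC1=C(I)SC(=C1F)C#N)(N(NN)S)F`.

C9H11F2IN4S2

Heavy atoms from the SMILES: 9 C, 2 F, 1 I, 4 N, 2 S.
Implicit hydrogens by atom environment:
  4 × C (aromatic): no H
  2 × C: 2 H each → 4
  2 × C: no H
  2 × F: no H
  2 × N: no H
  1 × C: 3 H
  1 × I: no H
  1 × N: 2 H
  1 × N: 1 H
  1 × S: 1 H
  1 × S (aromatic): no H
  Total hydrogens = 11.
Molecular formula: C9H11F2IN4S2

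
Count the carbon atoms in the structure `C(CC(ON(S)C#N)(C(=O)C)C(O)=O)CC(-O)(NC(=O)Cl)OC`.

The symbol for carbon appears 11 times in the SMILES. (Cl is a single chlorine, not C + l.)

11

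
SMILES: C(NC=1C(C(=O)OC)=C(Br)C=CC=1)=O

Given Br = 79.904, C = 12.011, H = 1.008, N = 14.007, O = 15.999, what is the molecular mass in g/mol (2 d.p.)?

Molecular formula: C9H8BrNO3.
M = 1×79.904 + 9×12.011 + 8×1.008 + 1×14.007 + 3×15.999 = 258.07 g/mol.

258.07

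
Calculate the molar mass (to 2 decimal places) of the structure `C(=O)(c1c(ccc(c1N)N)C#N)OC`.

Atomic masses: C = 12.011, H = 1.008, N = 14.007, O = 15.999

Molecular formula: C9H9N3O2.
M = 9×12.011 + 9×1.008 + 3×14.007 + 2×15.999 = 191.19 g/mol.

191.19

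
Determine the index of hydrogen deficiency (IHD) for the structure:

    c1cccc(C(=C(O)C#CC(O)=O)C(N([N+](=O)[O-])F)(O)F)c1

9

Molecular formula from the SMILES: C12H8F2N2O6.
DoU = (2C + 2 + N − H − X)/2 = (2·12 + 2 + 2 − 8 − 2)/2 = 18/2 = 9.
(Structurally: 1 ring(s) + 8 π bond(s) = 9.)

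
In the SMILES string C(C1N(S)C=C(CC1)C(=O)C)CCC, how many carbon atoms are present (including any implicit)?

11

The symbol for carbon appears 11 times in the SMILES.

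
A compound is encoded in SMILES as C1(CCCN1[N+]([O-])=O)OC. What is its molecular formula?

Heavy atoms from the SMILES: 5 C, 2 N, 3 O.
Implicit hydrogens by atom environment:
  3 × C: 2 H each → 6
  2 × O: no H
  1 × C: 3 H
  1 × C: 1 H
  1 × N: no H
  1 × N (charge +1): no H
  1 × O (charge -1): no H
  Total hydrogens = 10.
Molecular formula: C5H10N2O3

C5H10N2O3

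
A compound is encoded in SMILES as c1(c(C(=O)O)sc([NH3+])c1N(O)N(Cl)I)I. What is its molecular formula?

Heavy atoms from the SMILES: 5 C, 1 Cl, 2 I, 3 N, 3 O, 1 S.
Implicit hydrogens by atom environment:
  4 × C (aromatic): no H
  2 × I: no H
  2 × N: no H
  2 × O: 1 H each → 2
  1 × C: no H
  1 × Cl: no H
  1 × N (charge +1): 3 H
  1 × O: no H
  1 × S (aromatic): no H
  Total hydrogens = 5.
Net charge +1.
Molecular formula: C5H5ClI2N3O3S+

C5H5ClI2N3O3S+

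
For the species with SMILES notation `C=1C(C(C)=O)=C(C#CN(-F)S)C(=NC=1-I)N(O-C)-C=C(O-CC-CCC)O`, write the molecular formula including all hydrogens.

C17H21FIN3O4S

Heavy atoms from the SMILES: 17 C, 1 F, 1 I, 3 N, 4 O, 1 S.
Implicit hydrogens by atom environment:
  4 × C: 2 H each → 8
  4 × C (aromatic): no H
  4 × C: no H
  3 × C: 3 H each → 9
  3 × O: no H
  2 × N: no H
  1 × C (aromatic): 1 H
  1 × C: 1 H
  1 × F: no H
  1 × I: no H
  1 × N (aromatic): no H
  1 × O: 1 H
  1 × S: 1 H
  Total hydrogens = 21.
Molecular formula: C17H21FIN3O4S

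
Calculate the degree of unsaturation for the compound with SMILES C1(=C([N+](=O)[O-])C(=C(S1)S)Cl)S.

Molecular formula from the SMILES: C4H2ClNO2S3.
DoU = (2C + 2 + N − H − X)/2 = (2·4 + 2 + 1 − 2 − 1)/2 = 8/2 = 4.
(Structurally: 1 ring(s) + 3 π bond(s) = 4.)

4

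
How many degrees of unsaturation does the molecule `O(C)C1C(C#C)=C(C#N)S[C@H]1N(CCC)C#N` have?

Molecular formula from the SMILES: C12H13N3OS.
DoU = (2C + 2 + N − H − X)/2 = (2·12 + 2 + 3 − 13 − 0)/2 = 16/2 = 8.
(Structurally: 1 ring(s) + 7 π bond(s) = 8.)

8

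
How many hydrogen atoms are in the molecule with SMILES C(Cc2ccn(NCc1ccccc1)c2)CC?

20

Hydrogens are implicit in SMILES; fill each atom to its normal valence:
  8 × C (aromatic): 1 H each → 8
  4 × C: 2 H each → 8
  2 × C (aromatic): no H
  1 × C: 3 H
  1 × N: 1 H
  1 × N (aromatic): no H
  Total hydrogens = 20.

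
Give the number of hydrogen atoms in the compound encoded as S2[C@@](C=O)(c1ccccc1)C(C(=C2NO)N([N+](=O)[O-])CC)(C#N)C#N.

Hydrogens are implicit in SMILES; fill each atom to its normal valence:
  6 × C: no H
  5 × C (aromatic): 1 H each → 5
  3 × N: no H
  2 × O: no H
  1 × C: 3 H
  1 × C: 2 H
  1 × C: 1 H
  1 × C (aromatic): no H
  1 × N: 1 H
  1 × N (charge +1): no H
  1 × O: 1 H
  1 × O (charge -1): no H
  1 × S: no H
  Total hydrogens = 13.

13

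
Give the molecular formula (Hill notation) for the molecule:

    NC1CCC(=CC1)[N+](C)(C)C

Heavy atoms from the SMILES: 9 C, 2 N.
Implicit hydrogens by atom environment:
  3 × C: 3 H each → 9
  3 × C: 2 H each → 6
  2 × C: 1 H each → 2
  1 × C: no H
  1 × N: 2 H
  1 × N (charge +1): no H
  Total hydrogens = 19.
Net charge +1.
Molecular formula: C9H19N2+

C9H19N2+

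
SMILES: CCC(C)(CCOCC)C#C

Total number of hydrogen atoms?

Hydrogens are implicit in SMILES; fill each atom to its normal valence:
  4 × C: 2 H each → 8
  3 × C: 3 H each → 9
  2 × C: no H
  1 × C: 1 H
  1 × O: no H
  Total hydrogens = 18.

18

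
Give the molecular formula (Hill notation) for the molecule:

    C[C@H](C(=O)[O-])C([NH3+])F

C4H8FNO2

Heavy atoms from the SMILES: 4 C, 1 F, 1 N, 2 O.
Implicit hydrogens by atom environment:
  2 × C: 1 H each → 2
  1 × C: 3 H
  1 × C: no H
  1 × F: no H
  1 × N (charge +1): 3 H
  1 × O: no H
  1 × O (charge -1): no H
  Total hydrogens = 8.
Molecular formula: C4H8FNO2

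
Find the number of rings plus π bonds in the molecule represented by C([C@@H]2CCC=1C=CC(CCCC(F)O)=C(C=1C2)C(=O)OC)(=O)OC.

7

Molecular formula from the SMILES: C18H23FO5.
DoU = (2C + 2 + N − H − X)/2 = (2·18 + 2 + 0 − 23 − 1)/2 = 14/2 = 7.
(Structurally: 2 ring(s) + 5 π bond(s) = 7.)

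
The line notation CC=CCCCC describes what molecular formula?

C7H14

Heavy atoms from the SMILES: 7 C.
Implicit hydrogens by atom environment:
  3 × C: 2 H each → 6
  2 × C: 3 H each → 6
  2 × C: 1 H each → 2
  Total hydrogens = 14.
Molecular formula: C7H14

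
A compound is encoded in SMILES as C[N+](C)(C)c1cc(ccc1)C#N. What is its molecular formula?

C10H13N2+

Heavy atoms from the SMILES: 10 C, 2 N.
Implicit hydrogens by atom environment:
  4 × C (aromatic): 1 H each → 4
  3 × C: 3 H each → 9
  2 × C (aromatic): no H
  1 × C: no H
  1 × N: no H
  1 × N (charge +1): no H
  Total hydrogens = 13.
Net charge +1.
Molecular formula: C10H13N2+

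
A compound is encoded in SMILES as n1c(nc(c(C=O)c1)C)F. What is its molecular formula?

C6H5FN2O

Heavy atoms from the SMILES: 6 C, 1 F, 2 N, 1 O.
Implicit hydrogens by atom environment:
  3 × C (aromatic): no H
  2 × N (aromatic): no H
  1 × C: 3 H
  1 × C (aromatic): 1 H
  1 × C: 1 H
  1 × F: no H
  1 × O: no H
  Total hydrogens = 5.
Molecular formula: C6H5FN2O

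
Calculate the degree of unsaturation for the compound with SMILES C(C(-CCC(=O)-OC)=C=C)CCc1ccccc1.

Molecular formula from the SMILES: C16H20O2.
DoU = (2C + 2 + N − H − X)/2 = (2·16 + 2 + 0 − 20 − 0)/2 = 14/2 = 7.
(Structurally: 1 ring(s) + 6 π bond(s) = 7.)

7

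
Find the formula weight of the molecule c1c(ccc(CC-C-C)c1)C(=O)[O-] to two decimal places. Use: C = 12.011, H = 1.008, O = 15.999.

Molecular formula: C11H13O2-.
M = 11×12.011 + 13×1.008 + 2×15.999 = 177.22 g/mol.

177.22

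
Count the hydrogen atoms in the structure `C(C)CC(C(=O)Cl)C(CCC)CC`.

Hydrogens are implicit in SMILES; fill each atom to its normal valence:
  5 × C: 2 H each → 10
  3 × C: 3 H each → 9
  2 × C: 1 H each → 2
  1 × C: no H
  1 × Cl: no H
  1 × O: no H
  Total hydrogens = 21.

21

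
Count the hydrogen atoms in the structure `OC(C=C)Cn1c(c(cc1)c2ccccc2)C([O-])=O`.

Hydrogens are implicit in SMILES; fill each atom to its normal valence:
  7 × C (aromatic): 1 H each → 7
  3 × C (aromatic): no H
  2 × C: 2 H each → 4
  2 × C: 1 H each → 2
  1 × C: no H
  1 × N (aromatic): no H
  1 × O: 1 H
  1 × O: no H
  1 × O (charge -1): no H
  Total hydrogens = 14.

14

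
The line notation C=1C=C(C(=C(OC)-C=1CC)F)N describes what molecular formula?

C9H12FNO

Heavy atoms from the SMILES: 9 C, 1 F, 1 N, 1 O.
Implicit hydrogens by atom environment:
  4 × C (aromatic): no H
  2 × C: 3 H each → 6
  2 × C (aromatic): 1 H each → 2
  1 × C: 2 H
  1 × F: no H
  1 × N: 2 H
  1 × O: no H
  Total hydrogens = 12.
Molecular formula: C9H12FNO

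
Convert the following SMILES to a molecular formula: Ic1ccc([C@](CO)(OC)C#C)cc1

Heavy atoms from the SMILES: 11 C, 1 I, 2 O.
Implicit hydrogens by atom environment:
  4 × C (aromatic): 1 H each → 4
  2 × C: no H
  2 × C (aromatic): no H
  1 × C: 3 H
  1 × C: 2 H
  1 × C: 1 H
  1 × I: no H
  1 × O: 1 H
  1 × O: no H
  Total hydrogens = 11.
Molecular formula: C11H11IO2

C11H11IO2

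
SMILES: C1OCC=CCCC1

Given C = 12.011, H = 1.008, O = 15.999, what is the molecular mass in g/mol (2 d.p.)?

Molecular formula: C7H12O.
M = 7×12.011 + 12×1.008 + 1×15.999 = 112.17 g/mol.

112.17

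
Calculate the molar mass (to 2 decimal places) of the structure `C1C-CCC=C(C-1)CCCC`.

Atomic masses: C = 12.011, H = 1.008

152.28

Molecular formula: C11H20.
M = 11×12.011 + 20×1.008 = 152.28 g/mol.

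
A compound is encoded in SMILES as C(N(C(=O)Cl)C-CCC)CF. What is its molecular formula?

C7H13ClFNO

Heavy atoms from the SMILES: 7 C, 1 Cl, 1 F, 1 N, 1 O.
Implicit hydrogens by atom environment:
  5 × C: 2 H each → 10
  1 × C: 3 H
  1 × C: no H
  1 × Cl: no H
  1 × F: no H
  1 × N: no H
  1 × O: no H
  Total hydrogens = 13.
Molecular formula: C7H13ClFNO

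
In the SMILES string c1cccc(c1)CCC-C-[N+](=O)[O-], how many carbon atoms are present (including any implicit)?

10

The symbol for carbon appears 10 times in the SMILES. Lowercase c denotes aromatic carbon and counts toward C.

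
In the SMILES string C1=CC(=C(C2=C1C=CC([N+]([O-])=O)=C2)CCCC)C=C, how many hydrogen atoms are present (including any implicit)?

Hydrogens are implicit in SMILES; fill each atom to its normal valence:
  5 × C (aromatic): 1 H each → 5
  5 × C (aromatic): no H
  4 × C: 2 H each → 8
  1 × C: 3 H
  1 × C: 1 H
  1 × N (charge +1): no H
  1 × O: no H
  1 × O (charge -1): no H
  Total hydrogens = 17.

17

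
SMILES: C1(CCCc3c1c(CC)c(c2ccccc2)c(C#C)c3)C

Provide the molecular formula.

Heavy atoms from the SMILES: 21 C.
Implicit hydrogens by atom environment:
  6 × C (aromatic): 1 H each → 6
  6 × C (aromatic): no H
  4 × C: 2 H each → 8
  2 × C: 3 H each → 6
  2 × C: 1 H each → 2
  1 × C: no H
  Total hydrogens = 22.
Molecular formula: C21H22

C21H22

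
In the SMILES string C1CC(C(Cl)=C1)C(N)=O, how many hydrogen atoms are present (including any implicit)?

8

Hydrogens are implicit in SMILES; fill each atom to its normal valence:
  2 × C: 2 H each → 4
  2 × C: 1 H each → 2
  2 × C: no H
  1 × Cl: no H
  1 × N: 2 H
  1 × O: no H
  Total hydrogens = 8.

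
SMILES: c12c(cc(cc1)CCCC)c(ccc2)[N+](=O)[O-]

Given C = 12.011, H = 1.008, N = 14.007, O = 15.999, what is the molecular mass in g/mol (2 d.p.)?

229.28

Molecular formula: C14H15NO2.
M = 14×12.011 + 15×1.008 + 1×14.007 + 2×15.999 = 229.28 g/mol.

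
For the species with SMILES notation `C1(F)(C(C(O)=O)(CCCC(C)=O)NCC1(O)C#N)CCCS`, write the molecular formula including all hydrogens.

C14H21FN2O4S

Heavy atoms from the SMILES: 14 C, 1 F, 2 N, 4 O, 1 S.
Implicit hydrogens by atom environment:
  7 × C: 2 H each → 14
  6 × C: no H
  2 × O: 1 H each → 2
  2 × O: no H
  1 × C: 3 H
  1 × F: no H
  1 × N: 1 H
  1 × N: no H
  1 × S: 1 H
  Total hydrogens = 21.
Molecular formula: C14H21FN2O4S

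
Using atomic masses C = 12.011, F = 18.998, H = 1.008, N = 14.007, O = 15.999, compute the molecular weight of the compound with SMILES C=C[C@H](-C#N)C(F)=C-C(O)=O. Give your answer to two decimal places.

Molecular formula: C7H6FNO2.
M = 7×12.011 + 1×18.998 + 6×1.008 + 1×14.007 + 2×15.999 = 155.13 g/mol.

155.13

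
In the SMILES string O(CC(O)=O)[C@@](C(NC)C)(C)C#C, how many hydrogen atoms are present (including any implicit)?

Hydrogens are implicit in SMILES; fill each atom to its normal valence:
  3 × C: 3 H each → 9
  3 × C: no H
  2 × C: 1 H each → 2
  2 × O: no H
  1 × C: 2 H
  1 × N: 1 H
  1 × O: 1 H
  Total hydrogens = 15.

15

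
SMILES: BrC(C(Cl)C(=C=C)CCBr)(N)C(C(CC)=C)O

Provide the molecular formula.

Heavy atoms from the SMILES: 2 Br, 12 C, 1 Cl, 1 N, 1 O.
Implicit hydrogens by atom environment:
  5 × C: 2 H each → 10
  4 × C: no H
  2 × Br: no H
  2 × C: 1 H each → 2
  1 × C: 3 H
  1 × Cl: no H
  1 × N: 2 H
  1 × O: 1 H
  Total hydrogens = 18.
Molecular formula: C12H18Br2ClNO

C12H18Br2ClNO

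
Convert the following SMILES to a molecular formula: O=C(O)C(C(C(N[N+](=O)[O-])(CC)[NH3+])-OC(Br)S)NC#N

Heavy atoms from the SMILES: 1 Br, 8 C, 5 N, 5 O, 1 S.
Implicit hydrogens by atom environment:
  3 × C: 1 H each → 3
  3 × C: no H
  3 × O: no H
  2 × N: 1 H each → 2
  1 × Br: no H
  1 × C: 3 H
  1 × C: 2 H
  1 × N (charge +1): 3 H
  1 × N: no H
  1 × N (charge +1): no H
  1 × O: 1 H
  1 × O (charge -1): no H
  1 × S: 1 H
  Total hydrogens = 15.
Net charge +1.
Molecular formula: C8H15BrN5O5S+

C8H15BrN5O5S+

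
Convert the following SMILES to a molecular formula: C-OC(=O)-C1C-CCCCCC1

C10H18O2

Heavy atoms from the SMILES: 10 C, 2 O.
Implicit hydrogens by atom environment:
  7 × C: 2 H each → 14
  2 × O: no H
  1 × C: 3 H
  1 × C: 1 H
  1 × C: no H
  Total hydrogens = 18.
Molecular formula: C10H18O2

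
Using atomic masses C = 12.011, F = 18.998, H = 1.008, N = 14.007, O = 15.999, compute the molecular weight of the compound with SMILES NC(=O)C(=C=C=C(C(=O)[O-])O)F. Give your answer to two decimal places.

Molecular formula: C6H3FNO4-.
M = 6×12.011 + 1×18.998 + 3×1.008 + 1×14.007 + 4×15.999 = 172.09 g/mol.

172.09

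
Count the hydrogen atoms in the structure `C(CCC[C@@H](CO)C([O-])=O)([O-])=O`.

Hydrogens are implicit in SMILES; fill each atom to its normal valence:
  4 × C: 2 H each → 8
  2 × C: no H
  2 × O: no H
  2 × O (charge -1): no H
  1 × C: 1 H
  1 × O: 1 H
  Total hydrogens = 10.

10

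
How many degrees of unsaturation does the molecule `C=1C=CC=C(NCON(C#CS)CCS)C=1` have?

Molecular formula from the SMILES: C11H14N2OS2.
DoU = (2C + 2 + N − H − X)/2 = (2·11 + 2 + 2 − 14 − 0)/2 = 12/2 = 6.
(Structurally: 1 ring(s) + 5 π bond(s) = 6.)

6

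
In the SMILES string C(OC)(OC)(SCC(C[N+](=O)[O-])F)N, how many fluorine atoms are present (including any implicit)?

The symbol for fluorine appears 1 time in the SMILES.

1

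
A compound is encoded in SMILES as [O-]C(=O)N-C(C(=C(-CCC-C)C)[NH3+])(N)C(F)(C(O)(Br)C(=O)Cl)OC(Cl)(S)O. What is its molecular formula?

C13H21BrCl2FN3O6S

Heavy atoms from the SMILES: 1 Br, 13 C, 2 Cl, 1 F, 3 N, 6 O, 1 S.
Implicit hydrogens by atom environment:
  8 × C: no H
  3 × C: 2 H each → 6
  3 × O: no H
  2 × C: 3 H each → 6
  2 × Cl: no H
  2 × O: 1 H each → 2
  1 × Br: no H
  1 × F: no H
  1 × N (charge +1): 3 H
  1 × N: 2 H
  1 × N: 1 H
  1 × O (charge -1): no H
  1 × S: 1 H
  Total hydrogens = 21.
Molecular formula: C13H21BrCl2FN3O6S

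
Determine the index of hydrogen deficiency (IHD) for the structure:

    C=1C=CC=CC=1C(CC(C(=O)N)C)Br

Molecular formula from the SMILES: C11H14BrNO.
DoU = (2C + 2 + N − H − X)/2 = (2·11 + 2 + 1 − 14 − 1)/2 = 10/2 = 5.
(Structurally: 1 ring(s) + 4 π bond(s) = 5.)

5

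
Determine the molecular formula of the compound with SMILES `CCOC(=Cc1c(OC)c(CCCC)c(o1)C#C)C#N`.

Heavy atoms from the SMILES: 16 C, 1 N, 3 O.
Implicit hydrogens by atom environment:
  4 × C: 2 H each → 8
  4 × C (aromatic): no H
  3 × C: 3 H each → 9
  3 × C: no H
  2 × C: 1 H each → 2
  2 × O: no H
  1 × N: no H
  1 × O (aromatic): no H
  Total hydrogens = 19.
Molecular formula: C16H19NO3

C16H19NO3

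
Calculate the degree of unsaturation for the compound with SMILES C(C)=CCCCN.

1

Molecular formula from the SMILES: C6H13N.
DoU = (2C + 2 + N − H − X)/2 = (2·6 + 2 + 1 − 13 − 0)/2 = 2/2 = 1.
(Structurally: 0 ring(s) + 1 π bond(s) = 1.)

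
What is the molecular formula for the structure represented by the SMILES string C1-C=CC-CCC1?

Heavy atoms from the SMILES: 7 C.
Implicit hydrogens by atom environment:
  5 × C: 2 H each → 10
  2 × C: 1 H each → 2
  Total hydrogens = 12.
Molecular formula: C7H12

C7H12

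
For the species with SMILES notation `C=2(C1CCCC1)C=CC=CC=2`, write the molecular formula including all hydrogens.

Heavy atoms from the SMILES: 11 C.
Implicit hydrogens by atom environment:
  5 × C (aromatic): 1 H each → 5
  4 × C: 2 H each → 8
  1 × C: 1 H
  1 × C (aromatic): no H
  Total hydrogens = 14.
Molecular formula: C11H14

C11H14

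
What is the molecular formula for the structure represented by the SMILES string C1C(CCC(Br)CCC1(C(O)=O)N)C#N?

C10H15BrN2O2

Heavy atoms from the SMILES: 1 Br, 10 C, 2 N, 2 O.
Implicit hydrogens by atom environment:
  5 × C: 2 H each → 10
  3 × C: no H
  2 × C: 1 H each → 2
  1 × Br: no H
  1 × N: 2 H
  1 × N: no H
  1 × O: 1 H
  1 × O: no H
  Total hydrogens = 15.
Molecular formula: C10H15BrN2O2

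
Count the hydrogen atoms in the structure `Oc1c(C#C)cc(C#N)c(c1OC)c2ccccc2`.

11

Hydrogens are implicit in SMILES; fill each atom to its normal valence:
  6 × C (aromatic): 1 H each → 6
  6 × C (aromatic): no H
  2 × C: no H
  1 × C: 3 H
  1 × C: 1 H
  1 × N: no H
  1 × O: 1 H
  1 × O: no H
  Total hydrogens = 11.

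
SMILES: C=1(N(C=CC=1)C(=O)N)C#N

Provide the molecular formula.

C6H5N3O

Heavy atoms from the SMILES: 6 C, 3 N, 1 O.
Implicit hydrogens by atom environment:
  3 × C (aromatic): 1 H each → 3
  2 × C: no H
  1 × C (aromatic): no H
  1 × N: 2 H
  1 × N (aromatic): no H
  1 × N: no H
  1 × O: no H
  Total hydrogens = 5.
Molecular formula: C6H5N3O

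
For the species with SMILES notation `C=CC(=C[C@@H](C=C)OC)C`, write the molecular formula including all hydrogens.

C9H14O

Heavy atoms from the SMILES: 9 C, 1 O.
Implicit hydrogens by atom environment:
  4 × C: 1 H each → 4
  2 × C: 3 H each → 6
  2 × C: 2 H each → 4
  1 × C: no H
  1 × O: no H
  Total hydrogens = 14.
Molecular formula: C9H14O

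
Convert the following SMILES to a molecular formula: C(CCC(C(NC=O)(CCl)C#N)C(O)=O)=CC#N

Heavy atoms from the SMILES: 11 C, 1 Cl, 3 N, 3 O.
Implicit hydrogens by atom environment:
  4 × C: 1 H each → 4
  4 × C: no H
  3 × C: 2 H each → 6
  2 × N: no H
  2 × O: no H
  1 × Cl: no H
  1 × N: 1 H
  1 × O: 1 H
  Total hydrogens = 12.
Molecular formula: C11H12ClN3O3

C11H12ClN3O3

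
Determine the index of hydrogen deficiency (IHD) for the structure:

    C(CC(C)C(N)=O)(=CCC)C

Molecular formula from the SMILES: C9H17NO.
DoU = (2C + 2 + N − H − X)/2 = (2·9 + 2 + 1 − 17 − 0)/2 = 4/2 = 2.
(Structurally: 0 ring(s) + 2 π bond(s) = 2.)

2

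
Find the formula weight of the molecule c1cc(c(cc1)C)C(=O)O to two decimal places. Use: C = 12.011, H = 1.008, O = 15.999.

136.15

Molecular formula: C8H8O2.
M = 8×12.011 + 8×1.008 + 2×15.999 = 136.15 g/mol.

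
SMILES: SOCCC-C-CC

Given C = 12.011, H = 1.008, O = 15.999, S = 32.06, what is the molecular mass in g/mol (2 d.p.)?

134.24

Molecular formula: C6H14OS.
M = 6×12.011 + 14×1.008 + 1×15.999 + 1×32.06 = 134.24 g/mol.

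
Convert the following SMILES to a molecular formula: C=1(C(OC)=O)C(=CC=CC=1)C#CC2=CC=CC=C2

Heavy atoms from the SMILES: 16 C, 2 O.
Implicit hydrogens by atom environment:
  9 × C (aromatic): 1 H each → 9
  3 × C (aromatic): no H
  3 × C: no H
  2 × O: no H
  1 × C: 3 H
  Total hydrogens = 12.
Molecular formula: C16H12O2

C16H12O2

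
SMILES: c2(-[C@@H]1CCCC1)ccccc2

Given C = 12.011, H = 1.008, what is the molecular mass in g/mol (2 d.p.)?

146.23

Molecular formula: C11H14.
M = 11×12.011 + 14×1.008 = 146.23 g/mol.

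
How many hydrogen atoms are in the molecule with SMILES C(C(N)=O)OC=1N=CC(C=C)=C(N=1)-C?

Hydrogens are implicit in SMILES; fill each atom to its normal valence:
  3 × C (aromatic): no H
  2 × C: 2 H each → 4
  2 × N (aromatic): no H
  2 × O: no H
  1 × C: 3 H
  1 × C (aromatic): 1 H
  1 × C: 1 H
  1 × C: no H
  1 × N: 2 H
  Total hydrogens = 11.

11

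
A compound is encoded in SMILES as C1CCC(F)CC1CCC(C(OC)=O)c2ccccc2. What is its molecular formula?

C17H23FO2

Heavy atoms from the SMILES: 17 C, 1 F, 2 O.
Implicit hydrogens by atom environment:
  6 × C: 2 H each → 12
  5 × C (aromatic): 1 H each → 5
  3 × C: 1 H each → 3
  2 × O: no H
  1 × C: 3 H
  1 × C (aromatic): no H
  1 × C: no H
  1 × F: no H
  Total hydrogens = 23.
Molecular formula: C17H23FO2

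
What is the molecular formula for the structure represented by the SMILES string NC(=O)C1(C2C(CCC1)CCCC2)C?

C12H21NO

Heavy atoms from the SMILES: 12 C, 1 N, 1 O.
Implicit hydrogens by atom environment:
  7 × C: 2 H each → 14
  2 × C: 1 H each → 2
  2 × C: no H
  1 × C: 3 H
  1 × N: 2 H
  1 × O: no H
  Total hydrogens = 21.
Molecular formula: C12H21NO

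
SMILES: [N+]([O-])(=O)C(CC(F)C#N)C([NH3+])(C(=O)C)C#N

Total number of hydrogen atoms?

Hydrogens are implicit in SMILES; fill each atom to its normal valence:
  4 × C: no H
  2 × C: 1 H each → 2
  2 × N: no H
  2 × O: no H
  1 × C: 3 H
  1 × C: 2 H
  1 × F: no H
  1 × N (charge +1): 3 H
  1 × N (charge +1): no H
  1 × O (charge -1): no H
  Total hydrogens = 10.

10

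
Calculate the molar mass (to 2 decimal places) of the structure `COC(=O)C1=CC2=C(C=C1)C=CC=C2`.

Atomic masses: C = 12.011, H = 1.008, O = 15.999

Molecular formula: C12H10O2.
M = 12×12.011 + 10×1.008 + 2×15.999 = 186.21 g/mol.

186.21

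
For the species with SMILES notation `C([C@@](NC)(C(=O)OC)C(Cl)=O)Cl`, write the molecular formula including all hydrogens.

C6H9Cl2NO3

Heavy atoms from the SMILES: 6 C, 2 Cl, 1 N, 3 O.
Implicit hydrogens by atom environment:
  3 × C: no H
  3 × O: no H
  2 × C: 3 H each → 6
  2 × Cl: no H
  1 × C: 2 H
  1 × N: 1 H
  Total hydrogens = 9.
Molecular formula: C6H9Cl2NO3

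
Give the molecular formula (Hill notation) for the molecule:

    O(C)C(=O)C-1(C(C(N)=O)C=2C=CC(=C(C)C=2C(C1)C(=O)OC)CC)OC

Heavy atoms from the SMILES: 19 C, 1 N, 6 O.
Implicit hydrogens by atom environment:
  6 × O: no H
  5 × C: 3 H each → 15
  4 × C (aromatic): no H
  4 × C: no H
  2 × C: 2 H each → 4
  2 × C (aromatic): 1 H each → 2
  2 × C: 1 H each → 2
  1 × N: 2 H
  Total hydrogens = 25.
Molecular formula: C19H25NO6

C19H25NO6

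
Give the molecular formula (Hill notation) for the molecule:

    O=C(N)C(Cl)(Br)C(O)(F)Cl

Heavy atoms from the SMILES: 1 Br, 3 C, 2 Cl, 1 F, 1 N, 2 O.
Implicit hydrogens by atom environment:
  3 × C: no H
  2 × Cl: no H
  1 × Br: no H
  1 × F: no H
  1 × N: 2 H
  1 × O: 1 H
  1 × O: no H
  Total hydrogens = 3.
Molecular formula: C3H3BrCl2FNO2

C3H3BrCl2FNO2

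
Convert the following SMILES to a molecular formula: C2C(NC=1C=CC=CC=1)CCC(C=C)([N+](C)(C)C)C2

Heavy atoms from the SMILES: 17 C, 2 N.
Implicit hydrogens by atom environment:
  5 × C: 2 H each → 10
  5 × C (aromatic): 1 H each → 5
  3 × C: 3 H each → 9
  2 × C: 1 H each → 2
  1 × C: no H
  1 × C (aromatic): no H
  1 × N: 1 H
  1 × N (charge +1): no H
  Total hydrogens = 27.
Net charge +1.
Molecular formula: C17H27N2+

C17H27N2+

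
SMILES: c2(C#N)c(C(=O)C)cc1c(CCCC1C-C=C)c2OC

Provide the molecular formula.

Heavy atoms from the SMILES: 17 C, 1 N, 2 O.
Implicit hydrogens by atom environment:
  5 × C: 2 H each → 10
  5 × C (aromatic): no H
  2 × C: 3 H each → 6
  2 × C: 1 H each → 2
  2 × C: no H
  2 × O: no H
  1 × C (aromatic): 1 H
  1 × N: no H
  Total hydrogens = 19.
Molecular formula: C17H19NO2

C17H19NO2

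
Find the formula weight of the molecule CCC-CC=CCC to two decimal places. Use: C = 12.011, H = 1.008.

Molecular formula: C8H16.
M = 8×12.011 + 16×1.008 = 112.22 g/mol.

112.22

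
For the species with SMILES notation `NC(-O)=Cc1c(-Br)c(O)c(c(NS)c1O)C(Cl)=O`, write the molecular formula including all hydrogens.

Heavy atoms from the SMILES: 1 Br, 9 C, 1 Cl, 2 N, 4 O, 1 S.
Implicit hydrogens by atom environment:
  6 × C (aromatic): no H
  3 × O: 1 H each → 3
  2 × C: no H
  1 × Br: no H
  1 × C: 1 H
  1 × Cl: no H
  1 × N: 2 H
  1 × N: 1 H
  1 × O: no H
  1 × S: 1 H
  Total hydrogens = 8.
Molecular formula: C9H8BrClN2O4S

C9H8BrClN2O4S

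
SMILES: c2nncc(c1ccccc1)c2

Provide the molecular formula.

Heavy atoms from the SMILES: 10 C, 2 N.
Implicit hydrogens by atom environment:
  8 × C (aromatic): 1 H each → 8
  2 × C (aromatic): no H
  2 × N (aromatic): no H
  Total hydrogens = 8.
Molecular formula: C10H8N2

C10H8N2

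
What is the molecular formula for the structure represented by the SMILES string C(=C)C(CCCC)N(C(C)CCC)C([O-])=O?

C13H24NO2-

Heavy atoms from the SMILES: 13 C, 1 N, 2 O.
Implicit hydrogens by atom environment:
  6 × C: 2 H each → 12
  3 × C: 3 H each → 9
  3 × C: 1 H each → 3
  1 × C: no H
  1 × N: no H
  1 × O: no H
  1 × O (charge -1): no H
  Total hydrogens = 24.
Net charge -1.
Molecular formula: C13H24NO2-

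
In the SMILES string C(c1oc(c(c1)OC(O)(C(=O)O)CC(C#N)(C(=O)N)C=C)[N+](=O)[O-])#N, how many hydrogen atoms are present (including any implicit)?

10

Hydrogens are implicit in SMILES; fill each atom to its normal valence:
  6 × C: no H
  4 × O: no H
  3 × C (aromatic): no H
  2 × C: 2 H each → 4
  2 × N: no H
  2 × O: 1 H each → 2
  1 × C (aromatic): 1 H
  1 × C: 1 H
  1 × N: 2 H
  1 × N (charge +1): no H
  1 × O (aromatic): no H
  1 × O (charge -1): no H
  Total hydrogens = 10.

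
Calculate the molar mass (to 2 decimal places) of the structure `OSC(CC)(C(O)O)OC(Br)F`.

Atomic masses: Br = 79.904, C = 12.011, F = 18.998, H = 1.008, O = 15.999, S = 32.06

Molecular formula: C5H10BrFO4S.
M = 1×79.904 + 5×12.011 + 1×18.998 + 10×1.008 + 4×15.999 + 1×32.06 = 265.09 g/mol.

265.09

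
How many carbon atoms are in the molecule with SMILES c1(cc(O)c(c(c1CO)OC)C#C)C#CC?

13

The symbol for carbon appears 13 times in the SMILES. Lowercase c denotes aromatic carbon and counts toward C.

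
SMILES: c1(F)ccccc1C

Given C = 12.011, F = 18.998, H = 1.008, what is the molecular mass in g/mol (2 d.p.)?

Molecular formula: C7H7F.
M = 7×12.011 + 1×18.998 + 7×1.008 = 110.13 g/mol.

110.13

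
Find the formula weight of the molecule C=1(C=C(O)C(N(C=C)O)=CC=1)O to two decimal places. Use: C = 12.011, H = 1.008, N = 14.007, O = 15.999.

167.16

Molecular formula: C8H9NO3.
M = 8×12.011 + 9×1.008 + 1×14.007 + 3×15.999 = 167.16 g/mol.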